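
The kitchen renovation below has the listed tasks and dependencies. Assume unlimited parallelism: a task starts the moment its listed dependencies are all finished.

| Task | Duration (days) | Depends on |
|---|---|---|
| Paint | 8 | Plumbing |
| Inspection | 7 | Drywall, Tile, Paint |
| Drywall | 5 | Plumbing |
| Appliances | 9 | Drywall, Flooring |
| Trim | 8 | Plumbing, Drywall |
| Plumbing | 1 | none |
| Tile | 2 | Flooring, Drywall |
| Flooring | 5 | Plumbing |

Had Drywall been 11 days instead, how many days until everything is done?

21

Critical path before the change: Plumbing→Paint→Inspection = 1+8+7 = 16 giving 16 days.
Drywall has 1 day of float (longest path through it is 15).
Now Plumbing→Drywall→Tile→Inspection = 1+11+2+7 = 21 is longest, so the finish becomes 21 days.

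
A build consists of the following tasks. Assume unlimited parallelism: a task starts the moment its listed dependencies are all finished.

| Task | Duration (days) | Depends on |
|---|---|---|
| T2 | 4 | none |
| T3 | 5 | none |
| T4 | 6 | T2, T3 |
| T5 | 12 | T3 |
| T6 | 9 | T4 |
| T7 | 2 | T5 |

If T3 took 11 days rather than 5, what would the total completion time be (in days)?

26

As given, the longest chain is T3→T4→T6 = 5+6+9 = 20, so the finish is 20 days.
T3 lies on that path, so at 11 days the path becomes 26 days.
That remains the longest chain; total 26 days.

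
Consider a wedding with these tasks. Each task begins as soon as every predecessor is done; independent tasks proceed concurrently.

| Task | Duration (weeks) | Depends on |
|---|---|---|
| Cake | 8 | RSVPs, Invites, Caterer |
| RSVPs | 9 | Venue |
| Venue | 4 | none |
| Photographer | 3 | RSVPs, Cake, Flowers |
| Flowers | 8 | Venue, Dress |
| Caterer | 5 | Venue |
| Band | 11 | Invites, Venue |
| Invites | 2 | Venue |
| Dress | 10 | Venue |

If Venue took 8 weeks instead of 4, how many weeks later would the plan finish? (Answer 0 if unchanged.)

4

Actual critical path: Venue→Dress→Flowers→Photographer = 4+10+8+3 = 25 ⇒ 25 weeks.
Venue lies on that path, so at 8 weeks the path becomes 29 weeks.
That remains the longest chain; total 29 weeks.
Change in finish: 29 − 25 = +4 weeks.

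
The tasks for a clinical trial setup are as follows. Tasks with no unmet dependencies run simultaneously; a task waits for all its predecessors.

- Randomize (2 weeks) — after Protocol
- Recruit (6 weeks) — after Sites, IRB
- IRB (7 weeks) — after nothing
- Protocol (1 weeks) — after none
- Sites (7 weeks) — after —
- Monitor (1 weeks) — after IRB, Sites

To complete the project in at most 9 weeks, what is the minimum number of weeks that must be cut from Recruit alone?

Current finish: 13 weeks; target: 9.
Recruit is on every critical path, so each week cut from Recruit cuts the finish by one (this holds down to a finish of 8).
Need 13 − 9 = 4 weeks off Recruit → Recruit becomes 2 weeks, finish becomes 9.

4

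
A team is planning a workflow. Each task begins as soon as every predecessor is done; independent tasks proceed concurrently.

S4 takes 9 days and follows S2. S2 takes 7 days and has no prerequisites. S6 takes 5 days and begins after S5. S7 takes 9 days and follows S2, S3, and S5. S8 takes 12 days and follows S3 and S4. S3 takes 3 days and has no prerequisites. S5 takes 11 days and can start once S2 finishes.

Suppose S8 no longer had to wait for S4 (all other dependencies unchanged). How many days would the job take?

With the dependency in place, S2→S4→S8 = 7+9+12 = 28 sets the finish at 28 days.
Without S4→S8, S8's earliest start moves from 16 to 3.
After: S2→S5→S7 = 7+11+9 = 27 → 27 days.

27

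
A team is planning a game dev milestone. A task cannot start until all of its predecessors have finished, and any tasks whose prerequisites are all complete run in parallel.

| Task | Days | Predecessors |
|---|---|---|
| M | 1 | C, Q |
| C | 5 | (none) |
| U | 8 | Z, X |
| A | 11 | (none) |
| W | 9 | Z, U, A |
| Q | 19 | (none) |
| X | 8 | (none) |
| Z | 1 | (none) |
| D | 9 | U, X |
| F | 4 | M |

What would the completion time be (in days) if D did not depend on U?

25

Original critical path: X→U→W = 8+8+9 = 25 ⇒ 25 days.
Without U→D, D's earliest start moves from 16 to 8.
New critical path: X→U→W = 8+8+9 = 25 ⇒ 25 days.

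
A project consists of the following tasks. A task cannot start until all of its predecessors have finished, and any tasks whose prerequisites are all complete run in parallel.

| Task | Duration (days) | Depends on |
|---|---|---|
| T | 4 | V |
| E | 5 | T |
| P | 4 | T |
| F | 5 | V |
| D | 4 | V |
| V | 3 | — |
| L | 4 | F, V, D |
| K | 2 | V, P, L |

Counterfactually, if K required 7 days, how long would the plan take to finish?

Actual critical path: V→F→L→K = 3+5+4+2 = 14 ⇒ 14 days.
Since K is critical, the +5 change carries straight to that chain (now 19 days).
That remains the longest chain; total 19 days.

19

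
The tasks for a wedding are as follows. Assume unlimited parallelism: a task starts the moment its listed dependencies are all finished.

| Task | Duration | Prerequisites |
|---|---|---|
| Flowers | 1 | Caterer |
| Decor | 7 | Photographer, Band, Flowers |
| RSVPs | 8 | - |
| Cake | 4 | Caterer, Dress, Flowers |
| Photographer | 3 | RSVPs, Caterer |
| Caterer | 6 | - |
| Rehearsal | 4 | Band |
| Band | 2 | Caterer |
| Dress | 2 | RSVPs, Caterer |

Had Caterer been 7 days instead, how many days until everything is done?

Critical path before the change: RSVPs→Photographer→Decor = 8+3+7 = 18 giving 18 days.
Caterer is off the critical path — its longest chain is 16 days, giving 2 of slack.
That remains the longest chain; total 18 days.

18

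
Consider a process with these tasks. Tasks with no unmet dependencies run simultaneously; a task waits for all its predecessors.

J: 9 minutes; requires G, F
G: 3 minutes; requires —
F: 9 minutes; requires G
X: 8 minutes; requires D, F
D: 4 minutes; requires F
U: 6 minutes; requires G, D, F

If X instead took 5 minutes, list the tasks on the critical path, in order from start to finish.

Baseline: G→F→D→X = 3+9+4+8 = 24 → 24 minutes.
X lies on that path, so at 5 minutes the path becomes 21 minutes.
Now G→F→D→U = 3+9+4+6 = 22 is longest, so the finish becomes 22 minutes.

G, F, D, U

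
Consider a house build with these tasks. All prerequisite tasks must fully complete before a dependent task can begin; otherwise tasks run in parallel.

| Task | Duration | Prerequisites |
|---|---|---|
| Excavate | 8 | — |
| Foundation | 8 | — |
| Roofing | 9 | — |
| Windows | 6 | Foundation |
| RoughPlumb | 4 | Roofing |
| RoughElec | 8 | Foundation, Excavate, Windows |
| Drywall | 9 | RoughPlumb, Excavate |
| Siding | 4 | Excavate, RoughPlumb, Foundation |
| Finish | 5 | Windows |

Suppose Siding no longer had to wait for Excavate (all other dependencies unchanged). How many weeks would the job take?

22

Original critical path: Foundation→Windows→RoughElec = 8+6+8 = 22 ⇒ 22 weeks.
Dropping Excavate→Siding doesn't change Siding's earliest start (13); another predecessor still binds.
New critical path: Foundation→Windows→RoughElec = 8+6+8 = 22 ⇒ 22 weeks.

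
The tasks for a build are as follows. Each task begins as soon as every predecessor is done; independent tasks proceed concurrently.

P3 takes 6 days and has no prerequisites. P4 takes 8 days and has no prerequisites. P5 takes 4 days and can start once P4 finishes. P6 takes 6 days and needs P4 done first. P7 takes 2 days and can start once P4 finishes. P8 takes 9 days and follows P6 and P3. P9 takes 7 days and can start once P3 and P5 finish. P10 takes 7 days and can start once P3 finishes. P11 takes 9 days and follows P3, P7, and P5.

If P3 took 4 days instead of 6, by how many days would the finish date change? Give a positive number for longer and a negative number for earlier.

Critical path before the change: P4→P6→P8 = 8+6+9 = 23 giving 23 days.
The longest path through P3 is only 15 days, so P3 has float 8.
The critical path is still P4→P6→P8; finish is now 23 days.
Change in finish: 23 − 23 = +0 days.

0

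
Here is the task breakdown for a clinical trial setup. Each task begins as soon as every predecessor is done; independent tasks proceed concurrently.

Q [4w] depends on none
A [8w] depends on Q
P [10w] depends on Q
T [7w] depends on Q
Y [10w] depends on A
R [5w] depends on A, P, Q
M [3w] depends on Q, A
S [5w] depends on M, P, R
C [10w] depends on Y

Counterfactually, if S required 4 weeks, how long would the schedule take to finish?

Actual critical path: Q→A→Y→C = 4+8+10+10 = 32 ⇒ 32 weeks.
The longest path through S is only 24 weeks, so S has float 8.
No other chain overtakes it, so the finish is 32 weeks.

32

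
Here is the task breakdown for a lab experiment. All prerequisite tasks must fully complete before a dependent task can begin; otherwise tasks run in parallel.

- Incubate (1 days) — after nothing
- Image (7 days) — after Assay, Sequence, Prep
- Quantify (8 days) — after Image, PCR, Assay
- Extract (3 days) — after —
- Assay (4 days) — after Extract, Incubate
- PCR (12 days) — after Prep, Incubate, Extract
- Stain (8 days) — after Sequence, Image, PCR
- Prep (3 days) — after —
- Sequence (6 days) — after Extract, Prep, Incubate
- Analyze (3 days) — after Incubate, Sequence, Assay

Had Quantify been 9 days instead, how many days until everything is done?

Baseline: Extract→Sequence→Image→Quantify = 3+6+7+8 = 24 → 24 days.
Quantify is on the critical path; changing it to 9 makes that path 25 days.
The binding chain switches to Prep→Sequence→Image→Quantify = 3+6+7+9 = 25; finish 25 days.

25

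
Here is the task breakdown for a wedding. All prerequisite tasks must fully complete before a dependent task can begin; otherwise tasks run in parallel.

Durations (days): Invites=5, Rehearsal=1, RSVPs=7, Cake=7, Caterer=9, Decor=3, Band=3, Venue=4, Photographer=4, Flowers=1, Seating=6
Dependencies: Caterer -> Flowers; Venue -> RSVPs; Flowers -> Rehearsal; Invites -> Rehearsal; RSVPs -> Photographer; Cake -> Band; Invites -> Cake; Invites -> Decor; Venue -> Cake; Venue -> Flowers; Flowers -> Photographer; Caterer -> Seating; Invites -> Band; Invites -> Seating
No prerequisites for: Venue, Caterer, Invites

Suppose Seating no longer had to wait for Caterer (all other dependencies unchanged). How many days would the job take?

15

With the dependency in place, Venue→RSVPs→Photographer = 4+7+4 = 15 sets the finish at 15 days.
Without Caterer→Seating, Seating's earliest start moves from 9 to 5.
The longest chain is now Venue→RSVPs→Photographer = 4+7+4 = 15, so the job takes 15 days.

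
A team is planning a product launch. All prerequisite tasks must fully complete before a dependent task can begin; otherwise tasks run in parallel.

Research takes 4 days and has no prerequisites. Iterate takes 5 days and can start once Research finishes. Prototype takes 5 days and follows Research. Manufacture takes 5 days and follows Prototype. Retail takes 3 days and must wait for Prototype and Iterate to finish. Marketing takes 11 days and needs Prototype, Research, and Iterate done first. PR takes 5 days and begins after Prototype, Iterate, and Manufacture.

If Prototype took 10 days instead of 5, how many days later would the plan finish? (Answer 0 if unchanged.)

Actual critical path: Research→Prototype→Marketing = 4+5+11 = 20 ⇒ 20 days.
Prototype is on the critical path; changing it to 10 makes that path 25 days.
The critical path is still Research→Prototype→Marketing; finish is now 25 days.
Change in finish: 25 − 20 = +5 days.

5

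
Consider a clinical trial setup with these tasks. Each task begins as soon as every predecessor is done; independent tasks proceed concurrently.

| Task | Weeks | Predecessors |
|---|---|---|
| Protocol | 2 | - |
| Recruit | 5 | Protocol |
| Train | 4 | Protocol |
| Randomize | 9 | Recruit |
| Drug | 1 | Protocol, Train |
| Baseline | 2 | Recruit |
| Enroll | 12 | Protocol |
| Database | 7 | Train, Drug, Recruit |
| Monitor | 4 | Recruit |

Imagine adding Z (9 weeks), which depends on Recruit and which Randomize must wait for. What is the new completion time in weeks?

Originally the plan takes 16 weeks.
With Z inserted, Randomize now waits for max(Recruit, Z).
New critical path: Protocol→Recruit→Z→Randomize = 2+5+9+9 = 25 ⇒ 25 weeks.

25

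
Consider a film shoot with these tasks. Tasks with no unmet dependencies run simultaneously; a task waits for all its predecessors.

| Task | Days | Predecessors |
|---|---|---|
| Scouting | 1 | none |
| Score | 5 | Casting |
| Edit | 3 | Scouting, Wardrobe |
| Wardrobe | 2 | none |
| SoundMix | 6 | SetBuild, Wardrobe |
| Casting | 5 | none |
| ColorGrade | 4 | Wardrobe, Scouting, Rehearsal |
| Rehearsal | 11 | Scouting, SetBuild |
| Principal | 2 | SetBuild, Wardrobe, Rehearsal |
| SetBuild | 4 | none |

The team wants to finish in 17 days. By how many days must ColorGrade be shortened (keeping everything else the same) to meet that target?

2

Current finish: 19 days; target: 17.
ColorGrade is on every critical path, so each day cut from ColorGrade cuts the finish by one (this holds down to a finish of 17).
Need 19 − 17 = 2 days off ColorGrade → ColorGrade becomes 2 days, finish becomes 17.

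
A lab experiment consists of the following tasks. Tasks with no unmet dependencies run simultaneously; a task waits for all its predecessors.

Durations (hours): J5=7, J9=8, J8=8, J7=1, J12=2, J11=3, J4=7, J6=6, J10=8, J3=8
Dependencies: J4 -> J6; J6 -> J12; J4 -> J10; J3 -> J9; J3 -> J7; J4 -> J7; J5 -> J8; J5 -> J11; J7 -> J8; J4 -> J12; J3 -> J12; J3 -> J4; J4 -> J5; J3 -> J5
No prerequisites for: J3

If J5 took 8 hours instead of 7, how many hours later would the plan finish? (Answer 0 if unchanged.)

Actual critical path: J3→J4→J5→J8 = 8+7+7+8 = 30 ⇒ 30 hours.
Since J5 is critical, the +1 change carries straight to that chain (now 31 hours).
That remains the longest chain; total 31 hours.
Change in finish: 31 − 30 = +1 hours.

1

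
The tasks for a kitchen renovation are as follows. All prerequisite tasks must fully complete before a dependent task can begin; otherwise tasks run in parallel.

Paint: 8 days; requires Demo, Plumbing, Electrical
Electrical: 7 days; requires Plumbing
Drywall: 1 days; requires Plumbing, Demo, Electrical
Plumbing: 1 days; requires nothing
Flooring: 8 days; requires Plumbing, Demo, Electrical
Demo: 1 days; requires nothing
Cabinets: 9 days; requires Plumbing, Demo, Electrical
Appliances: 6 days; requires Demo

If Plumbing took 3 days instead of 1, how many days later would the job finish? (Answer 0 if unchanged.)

Critical path before the change: Plumbing→Electrical→Cabinets = 1+7+9 = 17 giving 17 days.
Plumbing lies on that path, so at 3 days the path becomes 19 days.
No other chain overtakes it, so the finish is 19 days.
Change in finish: 19 − 17 = +2 days.

2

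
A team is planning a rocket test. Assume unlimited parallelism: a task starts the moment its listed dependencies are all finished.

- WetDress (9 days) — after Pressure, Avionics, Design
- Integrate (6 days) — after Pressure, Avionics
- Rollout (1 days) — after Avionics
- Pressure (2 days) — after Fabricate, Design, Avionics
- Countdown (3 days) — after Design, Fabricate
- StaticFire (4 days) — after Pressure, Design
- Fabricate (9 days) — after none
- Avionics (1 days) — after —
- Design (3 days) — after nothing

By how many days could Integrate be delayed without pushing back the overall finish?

Fabricate→Pressure→WetDress = 9+2+9 = 20 sets the makespan at 20 days.
Integrate finishes as early as 17 and must finish by 20.
Float = 20 − 17 = 3.

3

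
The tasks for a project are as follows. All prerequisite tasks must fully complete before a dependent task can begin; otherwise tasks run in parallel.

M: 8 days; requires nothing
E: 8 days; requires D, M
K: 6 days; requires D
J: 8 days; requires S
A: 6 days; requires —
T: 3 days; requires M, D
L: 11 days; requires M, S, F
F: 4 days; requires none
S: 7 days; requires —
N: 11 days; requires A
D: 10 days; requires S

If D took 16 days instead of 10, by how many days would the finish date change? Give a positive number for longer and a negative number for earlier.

As given, the longest chain is S→D→E = 7+10+8 = 25, so the finish is 25 days.
D lies on that path, so at 16 days the path becomes 31 days.
That remains the longest chain; total 31 days.
Change in finish: 31 − 25 = +6 days.

6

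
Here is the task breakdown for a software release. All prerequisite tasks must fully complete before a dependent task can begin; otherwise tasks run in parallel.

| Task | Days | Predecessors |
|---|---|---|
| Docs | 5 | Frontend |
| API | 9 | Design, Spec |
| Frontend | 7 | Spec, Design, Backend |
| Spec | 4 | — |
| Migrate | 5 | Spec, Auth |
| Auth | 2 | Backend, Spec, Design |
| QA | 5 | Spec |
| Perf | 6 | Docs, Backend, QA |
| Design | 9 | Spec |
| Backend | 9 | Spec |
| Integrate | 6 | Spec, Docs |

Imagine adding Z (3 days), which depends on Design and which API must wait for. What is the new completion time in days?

Originally the schedule takes 31 days.
With Z inserted, API now waits for max(Design, Spec, Z).
New critical path: Spec→Design→Frontend→Docs→Perf = 4+9+7+5+6 = 31 ⇒ 31 days.

31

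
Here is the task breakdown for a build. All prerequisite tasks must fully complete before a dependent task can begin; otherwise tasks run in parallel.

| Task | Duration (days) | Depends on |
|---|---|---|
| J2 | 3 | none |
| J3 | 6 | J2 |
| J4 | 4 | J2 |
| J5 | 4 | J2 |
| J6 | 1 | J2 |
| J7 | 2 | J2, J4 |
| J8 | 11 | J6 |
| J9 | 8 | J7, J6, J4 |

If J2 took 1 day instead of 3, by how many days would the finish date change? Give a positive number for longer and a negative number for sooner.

-2

Critical path before the change: J2→J4→J7→J9 = 3+4+2+8 = 17 giving 17 days.
Since J2 is critical, the -2 change carries straight to that chain (now 15 days).
No other chain overtakes it, so the finish is 15 days.
Change in finish: 15 − 17 = -2 days.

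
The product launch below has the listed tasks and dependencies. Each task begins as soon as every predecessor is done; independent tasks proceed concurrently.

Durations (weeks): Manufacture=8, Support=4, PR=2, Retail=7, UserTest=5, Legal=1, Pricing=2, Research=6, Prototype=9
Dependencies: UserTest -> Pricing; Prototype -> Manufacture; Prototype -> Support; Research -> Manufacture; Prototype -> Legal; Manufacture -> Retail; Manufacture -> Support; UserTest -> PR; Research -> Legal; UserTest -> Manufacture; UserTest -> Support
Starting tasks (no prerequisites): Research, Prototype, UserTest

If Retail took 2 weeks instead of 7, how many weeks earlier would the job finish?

Baseline: Prototype→Manufacture→Retail = 9+8+7 = 24 → 24 weeks.
Retail lies on that path, so at 2 weeks the path becomes 19 weeks.
Now Prototype→Manufacture→Support = 9+8+4 = 21 is longest, so the finish becomes 21 weeks.
Change in finish: 21 − 24 = -3 weeks.

3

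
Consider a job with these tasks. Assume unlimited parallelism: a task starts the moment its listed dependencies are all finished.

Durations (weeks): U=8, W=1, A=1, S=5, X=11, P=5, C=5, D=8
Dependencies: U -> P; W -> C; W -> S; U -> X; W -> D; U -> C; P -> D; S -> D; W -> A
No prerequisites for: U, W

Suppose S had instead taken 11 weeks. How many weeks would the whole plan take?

21

The binding path is U→P→D = 8+5+8 = 21; finish at 21 weeks.
The longest path through S is only 14 weeks, so S has float 7.
No other chain overtakes it, so the finish is 21 weeks.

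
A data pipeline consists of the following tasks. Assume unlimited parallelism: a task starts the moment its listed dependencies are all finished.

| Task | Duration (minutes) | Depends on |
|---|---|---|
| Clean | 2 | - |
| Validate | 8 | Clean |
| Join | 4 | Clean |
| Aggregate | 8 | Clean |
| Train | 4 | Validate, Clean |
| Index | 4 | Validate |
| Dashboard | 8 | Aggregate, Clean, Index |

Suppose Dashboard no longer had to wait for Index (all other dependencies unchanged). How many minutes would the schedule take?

With the dependency in place, Clean→Validate→Index→Dashboard = 2+8+4+8 = 22 sets the finish at 22 minutes.
Without Index→Dashboard, Dashboard's earliest start moves from 14 to 10.
New critical path: Clean→Aggregate→Dashboard = 2+8+8 = 18 ⇒ 18 minutes.

18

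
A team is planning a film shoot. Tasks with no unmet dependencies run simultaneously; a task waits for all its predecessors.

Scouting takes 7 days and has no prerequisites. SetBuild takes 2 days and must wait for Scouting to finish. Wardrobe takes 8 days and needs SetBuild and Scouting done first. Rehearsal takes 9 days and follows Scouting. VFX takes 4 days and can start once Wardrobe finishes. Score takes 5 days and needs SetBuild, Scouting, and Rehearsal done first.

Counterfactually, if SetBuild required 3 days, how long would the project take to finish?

Baseline: Scouting→SetBuild→Wardrobe→VFX = 7+2+8+4 = 21 → 21 days.
SetBuild lies on that path, so at 3 days the path becomes 22 days.
No other chain overtakes it, so the finish is 22 days.

22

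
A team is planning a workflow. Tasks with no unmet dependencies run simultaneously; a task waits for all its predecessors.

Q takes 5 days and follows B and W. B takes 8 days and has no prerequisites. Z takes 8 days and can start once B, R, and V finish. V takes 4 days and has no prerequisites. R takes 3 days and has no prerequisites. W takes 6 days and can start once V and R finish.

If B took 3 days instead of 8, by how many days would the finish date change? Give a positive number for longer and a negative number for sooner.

-1

The binding path is B→Z = 8+8 = 16; finish at 16 days.
Since B is critical, the -5 change carries straight to that chain (now 11 days).
The binding chain switches to V→W→Q = 4+6+5 = 15; finish 15 days.
Change in finish: 15 − 16 = -1 days.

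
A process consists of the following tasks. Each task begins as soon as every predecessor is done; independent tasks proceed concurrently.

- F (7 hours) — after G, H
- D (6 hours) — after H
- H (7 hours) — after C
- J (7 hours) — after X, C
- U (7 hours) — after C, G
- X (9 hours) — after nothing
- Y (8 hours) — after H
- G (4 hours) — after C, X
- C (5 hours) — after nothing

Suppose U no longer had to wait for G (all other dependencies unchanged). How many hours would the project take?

Before: longest chain X→G→F = 9+4+7 = 20, finish 20.
Without G→U, U's earliest start moves from 13 to 5.
The longest chain is now X→G→F = 9+4+7 = 20, so the project takes 20 hours.

20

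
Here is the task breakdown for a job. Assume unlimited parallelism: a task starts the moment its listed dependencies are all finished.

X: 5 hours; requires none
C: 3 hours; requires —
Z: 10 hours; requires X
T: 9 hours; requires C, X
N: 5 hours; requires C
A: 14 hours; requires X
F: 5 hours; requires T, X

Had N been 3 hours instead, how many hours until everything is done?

19

Baseline: X→T→F = 5+9+5 = 19 → 19 hours.
The longest path through N is only 8 hours, so N has float 11.
The critical path is still X→T→F; finish is now 19 hours.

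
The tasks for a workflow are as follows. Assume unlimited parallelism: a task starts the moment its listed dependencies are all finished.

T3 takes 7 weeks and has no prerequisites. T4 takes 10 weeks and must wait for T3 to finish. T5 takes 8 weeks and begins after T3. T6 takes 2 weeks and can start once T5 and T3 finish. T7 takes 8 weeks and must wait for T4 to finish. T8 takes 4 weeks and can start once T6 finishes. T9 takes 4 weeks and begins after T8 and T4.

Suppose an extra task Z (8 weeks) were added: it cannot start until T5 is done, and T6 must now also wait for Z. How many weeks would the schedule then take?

Originally the schedule takes 25 weeks.
With Z inserted, T6 now waits for max(T5, T3, Z).
New critical path: T3→T5→Z→T6→T8→T9 = 7+8+8+2+4+4 = 33 ⇒ 33 weeks.

33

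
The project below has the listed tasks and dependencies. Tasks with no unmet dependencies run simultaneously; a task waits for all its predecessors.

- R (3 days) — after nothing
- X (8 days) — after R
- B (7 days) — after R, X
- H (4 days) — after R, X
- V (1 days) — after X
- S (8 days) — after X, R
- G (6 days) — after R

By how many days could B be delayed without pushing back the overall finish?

1

The longest chain is R→X→S = 3+8+8 = 19; overall finish 19 days.
Longest path through B: 18 days (earliest finish 18, latest finish 19).
Slack of B = 12 − 11 = 1 day.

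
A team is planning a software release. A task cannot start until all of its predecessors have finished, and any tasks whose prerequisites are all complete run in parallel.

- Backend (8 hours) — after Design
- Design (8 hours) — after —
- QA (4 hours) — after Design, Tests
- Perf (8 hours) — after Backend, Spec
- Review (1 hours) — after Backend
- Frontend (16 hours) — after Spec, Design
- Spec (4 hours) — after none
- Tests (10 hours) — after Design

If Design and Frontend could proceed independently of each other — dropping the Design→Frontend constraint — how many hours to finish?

Before: longest chain Design→Backend→Perf = 8+8+8 = 24, finish 24.
Without Design→Frontend, Frontend's earliest start moves from 8 to 4.
After: Design→Backend→Perf = 8+8+8 = 24 → 24 hours.

24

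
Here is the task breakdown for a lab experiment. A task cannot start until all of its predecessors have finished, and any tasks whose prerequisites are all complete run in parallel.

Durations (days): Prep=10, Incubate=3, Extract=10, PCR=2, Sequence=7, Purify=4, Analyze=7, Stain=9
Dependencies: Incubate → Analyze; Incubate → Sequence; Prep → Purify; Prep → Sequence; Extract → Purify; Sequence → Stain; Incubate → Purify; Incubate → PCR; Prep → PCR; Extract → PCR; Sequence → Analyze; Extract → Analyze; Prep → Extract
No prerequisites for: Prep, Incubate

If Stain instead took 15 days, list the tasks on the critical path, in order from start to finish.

Prep, Sequence, Stain

Baseline: Prep→Extract→Analyze = 10+10+7 = 27 → 27 days.
Stain is off the critical path — its longest chain is 26 days, giving 1 of slack.
The binding chain switches to Prep→Sequence→Stain = 10+7+15 = 32; finish 32 days.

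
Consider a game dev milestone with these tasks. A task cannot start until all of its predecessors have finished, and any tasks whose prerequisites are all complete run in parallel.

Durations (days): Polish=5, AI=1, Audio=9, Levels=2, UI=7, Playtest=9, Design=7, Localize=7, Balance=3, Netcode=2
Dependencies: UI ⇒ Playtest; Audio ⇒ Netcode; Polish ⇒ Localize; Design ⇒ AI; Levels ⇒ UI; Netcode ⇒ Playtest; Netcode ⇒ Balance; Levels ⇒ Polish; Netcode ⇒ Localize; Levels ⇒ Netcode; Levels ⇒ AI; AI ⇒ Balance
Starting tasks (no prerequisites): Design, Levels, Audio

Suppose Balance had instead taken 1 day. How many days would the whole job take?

Critical path before the change: Audio→Netcode→Playtest = 9+2+9 = 20 giving 20 days.
Balance is off the critical path — its longest chain is 14 days, giving 6 of slack.
The critical path is still Audio→Netcode→Playtest; finish is now 20 days.

20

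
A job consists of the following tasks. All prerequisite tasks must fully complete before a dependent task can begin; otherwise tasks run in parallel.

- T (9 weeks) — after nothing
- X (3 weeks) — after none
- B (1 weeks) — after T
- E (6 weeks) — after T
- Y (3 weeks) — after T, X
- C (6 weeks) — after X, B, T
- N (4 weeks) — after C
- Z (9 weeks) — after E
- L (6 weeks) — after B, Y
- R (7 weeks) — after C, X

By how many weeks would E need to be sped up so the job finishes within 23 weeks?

1

Current finish: 24 weeks; target: 23.
E is on every critical path, so each week cut from E cuts the finish by one (this holds down to a finish of 23).
Need 24 − 23 = 1 week off E → E becomes 5 weeks, finish becomes 23.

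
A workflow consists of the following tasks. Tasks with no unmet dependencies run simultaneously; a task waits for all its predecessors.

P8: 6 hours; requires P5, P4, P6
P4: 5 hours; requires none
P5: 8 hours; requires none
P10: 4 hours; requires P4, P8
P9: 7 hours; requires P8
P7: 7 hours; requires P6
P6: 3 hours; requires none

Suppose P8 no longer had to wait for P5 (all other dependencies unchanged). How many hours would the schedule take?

With the dependency in place, P5→P8→P9 = 8+6+7 = 21 sets the finish at 21 hours.
Without P5→P8, P8's earliest start moves from 8 to 5.
New critical path: P4→P8→P9 = 5+6+7 = 18 ⇒ 18 hours.

18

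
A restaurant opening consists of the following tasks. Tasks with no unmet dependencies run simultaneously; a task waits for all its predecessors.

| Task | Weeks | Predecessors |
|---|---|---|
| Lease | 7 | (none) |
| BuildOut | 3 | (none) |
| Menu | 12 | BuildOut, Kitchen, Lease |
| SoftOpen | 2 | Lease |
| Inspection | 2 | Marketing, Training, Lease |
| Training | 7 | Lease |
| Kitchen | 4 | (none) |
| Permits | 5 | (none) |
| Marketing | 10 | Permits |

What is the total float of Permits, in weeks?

The longest chain is Lease→Menu = 7+12 = 19; overall finish 19 weeks.
The longest chain containing Permits totals 17 weeks.
Float = 19 − 17 = 2.

2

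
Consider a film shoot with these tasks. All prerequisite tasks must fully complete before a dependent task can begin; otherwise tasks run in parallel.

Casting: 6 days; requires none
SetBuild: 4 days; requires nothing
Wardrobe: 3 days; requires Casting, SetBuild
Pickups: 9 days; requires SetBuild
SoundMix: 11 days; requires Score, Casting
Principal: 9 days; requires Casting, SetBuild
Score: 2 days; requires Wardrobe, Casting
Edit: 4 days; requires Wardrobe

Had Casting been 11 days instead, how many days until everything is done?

27

Actual critical path: Casting→Wardrobe→Score→SoundMix = 6+3+2+11 = 22 ⇒ 22 days.
Casting lies on that path, so at 11 days the path becomes 27 days.
No other chain overtakes it, so the finish is 27 days.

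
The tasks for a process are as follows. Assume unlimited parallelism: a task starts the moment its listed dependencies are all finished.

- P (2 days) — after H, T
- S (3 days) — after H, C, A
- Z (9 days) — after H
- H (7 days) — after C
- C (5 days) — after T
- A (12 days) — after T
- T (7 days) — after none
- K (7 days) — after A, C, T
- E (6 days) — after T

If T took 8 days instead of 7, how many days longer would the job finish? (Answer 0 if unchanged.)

Baseline: T→C→H→Z = 7+5+7+9 = 28 → 28 days.
T lies on that path, so at 8 days the path becomes 29 days.
No other chain overtakes it, so the finish is 29 days.
Change in finish: 29 − 28 = +1 days.

1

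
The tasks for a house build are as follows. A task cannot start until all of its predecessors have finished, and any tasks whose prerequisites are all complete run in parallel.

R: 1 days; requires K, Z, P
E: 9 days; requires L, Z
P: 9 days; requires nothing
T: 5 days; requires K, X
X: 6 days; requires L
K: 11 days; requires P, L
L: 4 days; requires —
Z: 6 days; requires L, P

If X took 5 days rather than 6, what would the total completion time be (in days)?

25

As given, the longest chain is P→K→T = 9+11+5 = 25, so the finish is 25 days.
The longest path through X is only 15 days, so X has float 10.
The critical path is still P→K→T; finish is now 25 days.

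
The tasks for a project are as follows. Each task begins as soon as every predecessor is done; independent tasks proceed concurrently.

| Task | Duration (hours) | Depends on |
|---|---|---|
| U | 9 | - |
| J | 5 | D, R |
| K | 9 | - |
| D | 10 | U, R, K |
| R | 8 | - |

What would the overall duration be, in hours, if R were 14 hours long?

The binding path is U→D→J = 9+10+5 = 24; finish at 24 hours.
R has 1 hour of float (longest path through it is 23).
The binding chain switches to R→D→J = 14+10+5 = 29; finish 29 hours.

29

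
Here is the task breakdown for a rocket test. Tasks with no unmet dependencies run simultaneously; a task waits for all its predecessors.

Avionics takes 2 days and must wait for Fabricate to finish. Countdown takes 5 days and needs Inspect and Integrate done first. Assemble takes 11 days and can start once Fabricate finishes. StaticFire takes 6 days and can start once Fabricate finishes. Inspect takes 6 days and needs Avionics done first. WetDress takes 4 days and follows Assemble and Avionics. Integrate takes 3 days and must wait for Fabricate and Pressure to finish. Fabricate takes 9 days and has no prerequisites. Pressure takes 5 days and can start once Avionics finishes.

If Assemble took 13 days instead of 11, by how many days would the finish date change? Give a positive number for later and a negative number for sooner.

Baseline: Fabricate→Assemble→WetDress = 9+11+4 = 24 → 24 days.
Since Assemble is critical, the +2 change carries straight to that chain (now 26 days).
That remains the longest chain; total 26 days.
Change in finish: 26 − 24 = +2 days.

2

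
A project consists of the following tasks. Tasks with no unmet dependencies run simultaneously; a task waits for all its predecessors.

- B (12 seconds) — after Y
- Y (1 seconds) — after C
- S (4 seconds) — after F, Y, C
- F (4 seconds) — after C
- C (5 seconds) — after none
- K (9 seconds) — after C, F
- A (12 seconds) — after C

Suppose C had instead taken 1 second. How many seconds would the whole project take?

14

Baseline: C→F→K = 5+4+9 = 18 → 18 seconds.
Since C is critical, the -4 change carries straight to that chain (now 14 seconds).
The critical path is still C→F→K; finish is now 14 seconds.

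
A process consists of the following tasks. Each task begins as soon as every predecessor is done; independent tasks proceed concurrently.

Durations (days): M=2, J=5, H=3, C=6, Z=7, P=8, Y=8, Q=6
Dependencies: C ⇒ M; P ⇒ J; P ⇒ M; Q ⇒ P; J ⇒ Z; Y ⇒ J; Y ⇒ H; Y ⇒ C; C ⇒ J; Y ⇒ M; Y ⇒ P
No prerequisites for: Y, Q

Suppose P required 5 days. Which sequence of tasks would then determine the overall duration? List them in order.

The binding path is Y→P→J→Z = 8+8+5+7 = 28; finish at 28 days.
P is on the critical path; changing it to 5 makes that path 25 days.
The binding chain switches to Y→C→J→Z = 8+6+5+7 = 26; finish 26 days.

Y, C, J, Z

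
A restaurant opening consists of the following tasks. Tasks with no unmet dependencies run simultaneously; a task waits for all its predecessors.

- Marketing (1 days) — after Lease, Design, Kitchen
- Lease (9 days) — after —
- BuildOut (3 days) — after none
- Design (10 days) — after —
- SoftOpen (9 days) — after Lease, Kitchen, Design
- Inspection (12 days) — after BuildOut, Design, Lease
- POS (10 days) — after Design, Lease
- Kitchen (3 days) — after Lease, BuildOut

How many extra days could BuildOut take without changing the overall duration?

Design→Inspection = 10+12 = 22 sets the makespan at 22 days.
The longest chain containing BuildOut totals 15 days.
So BuildOut can slip 10 − 3 = 7 days.

7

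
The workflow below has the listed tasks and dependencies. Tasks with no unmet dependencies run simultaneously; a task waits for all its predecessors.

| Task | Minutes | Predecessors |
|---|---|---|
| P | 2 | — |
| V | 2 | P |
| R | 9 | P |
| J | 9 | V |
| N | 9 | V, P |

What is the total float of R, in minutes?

Critical path: P→V→J = 2+2+9 = 13, so the finish is 13 minutes.
R finishes as early as 11 and must finish by 13.
Float = 13 − 11 = 2.

2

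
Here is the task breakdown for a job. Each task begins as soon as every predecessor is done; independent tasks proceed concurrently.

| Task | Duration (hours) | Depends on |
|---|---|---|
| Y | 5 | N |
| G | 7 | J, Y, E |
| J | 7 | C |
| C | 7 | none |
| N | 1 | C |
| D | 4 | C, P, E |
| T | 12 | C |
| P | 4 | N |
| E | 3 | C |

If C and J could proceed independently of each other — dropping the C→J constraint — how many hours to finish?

Before: longest chain C→J→G = 7+7+7 = 21, finish 21.
Without C→J, J's earliest start moves from 7 to 0.
The longest chain is now C→N→Y→G = 7+1+5+7 = 20, so the job takes 20 hours.

20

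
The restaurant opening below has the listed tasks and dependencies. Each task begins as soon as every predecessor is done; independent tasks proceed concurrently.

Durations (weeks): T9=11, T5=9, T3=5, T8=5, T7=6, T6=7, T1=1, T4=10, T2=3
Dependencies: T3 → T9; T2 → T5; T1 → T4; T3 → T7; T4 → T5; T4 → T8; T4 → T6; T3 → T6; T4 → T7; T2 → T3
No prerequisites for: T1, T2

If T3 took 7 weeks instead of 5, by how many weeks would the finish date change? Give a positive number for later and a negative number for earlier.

1

Actual critical path: T1→T4→T5 = 1+10+9 = 20 ⇒ 20 weeks.
The longest path through T3 is only 19 weeks, so T3 has float 1.
The binding chain switches to T2→T3→T9 = 3+7+11 = 21; finish 21 weeks.
Change in finish: 21 − 20 = +1 weeks.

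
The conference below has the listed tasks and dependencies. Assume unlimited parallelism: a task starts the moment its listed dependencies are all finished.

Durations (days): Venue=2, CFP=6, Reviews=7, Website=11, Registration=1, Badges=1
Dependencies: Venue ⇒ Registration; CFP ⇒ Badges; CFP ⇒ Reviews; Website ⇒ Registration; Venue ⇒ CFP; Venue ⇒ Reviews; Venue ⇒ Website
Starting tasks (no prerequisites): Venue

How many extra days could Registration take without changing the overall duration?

Critical path: Venue→CFP→Reviews = 2+6+7 = 15, so the finish is 15 days.
The longest chain containing Registration totals 14 days.
So Registration can slip 15 − 14 = 1 day.

1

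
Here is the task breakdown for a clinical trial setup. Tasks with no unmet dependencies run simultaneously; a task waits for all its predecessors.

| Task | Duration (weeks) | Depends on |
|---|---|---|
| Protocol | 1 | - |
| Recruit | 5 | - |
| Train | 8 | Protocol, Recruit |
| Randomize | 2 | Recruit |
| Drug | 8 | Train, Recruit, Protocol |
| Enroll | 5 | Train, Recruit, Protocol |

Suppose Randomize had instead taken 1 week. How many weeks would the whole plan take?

As given, the longest chain is Recruit→Train→Drug = 5+8+8 = 21, so the finish is 21 weeks.
Randomize has 14 weeks of float (longest path through it is 7).
No other chain overtakes it, so the finish is 21 weeks.

21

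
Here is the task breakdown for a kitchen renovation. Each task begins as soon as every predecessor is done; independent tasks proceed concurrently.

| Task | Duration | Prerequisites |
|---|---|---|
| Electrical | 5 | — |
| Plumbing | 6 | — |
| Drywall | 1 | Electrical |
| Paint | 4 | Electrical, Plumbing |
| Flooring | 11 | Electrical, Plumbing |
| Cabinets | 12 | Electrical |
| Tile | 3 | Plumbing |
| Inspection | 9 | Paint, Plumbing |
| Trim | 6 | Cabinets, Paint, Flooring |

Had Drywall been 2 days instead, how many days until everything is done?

23

Baseline: Plumbing→Flooring→Trim = 6+11+6 = 23 → 23 days.
Drywall has 17 days of float (longest path through it is 6).
No other chain overtakes it, so the finish is 23 days.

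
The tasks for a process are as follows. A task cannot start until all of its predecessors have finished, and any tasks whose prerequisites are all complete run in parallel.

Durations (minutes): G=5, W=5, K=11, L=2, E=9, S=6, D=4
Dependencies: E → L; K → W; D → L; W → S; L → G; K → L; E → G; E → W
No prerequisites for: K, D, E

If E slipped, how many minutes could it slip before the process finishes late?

The longest chain is K→W→S = 11+5+6 = 22; overall finish 22 minutes.
Longest path through E: 20 minutes (earliest finish 9, latest finish 11).
So E can slip 11 − 9 = 2 minutes.

2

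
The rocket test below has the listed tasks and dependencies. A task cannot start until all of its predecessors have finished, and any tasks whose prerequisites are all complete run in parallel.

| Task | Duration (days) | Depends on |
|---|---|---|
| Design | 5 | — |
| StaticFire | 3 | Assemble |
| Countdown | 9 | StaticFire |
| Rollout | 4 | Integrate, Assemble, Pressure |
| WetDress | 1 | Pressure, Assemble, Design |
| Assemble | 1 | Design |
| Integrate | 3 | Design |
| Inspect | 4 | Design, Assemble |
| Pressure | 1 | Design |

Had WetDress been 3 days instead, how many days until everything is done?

18

As given, the longest chain is Design→Assemble→StaticFire→Countdown = 5+1+3+9 = 18, so the finish is 18 days.
WetDress is off the critical path — its longest chain is 7 days, giving 11 of slack.
No other chain overtakes it, so the finish is 18 days.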